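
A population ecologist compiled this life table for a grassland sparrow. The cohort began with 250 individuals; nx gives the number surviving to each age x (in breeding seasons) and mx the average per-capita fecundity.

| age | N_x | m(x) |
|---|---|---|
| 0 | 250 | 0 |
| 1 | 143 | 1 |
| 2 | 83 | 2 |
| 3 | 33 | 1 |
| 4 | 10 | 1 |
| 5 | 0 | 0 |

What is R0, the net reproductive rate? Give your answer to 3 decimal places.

lx = nx/n0 = nx/250: 1, 0.572, 0.332, 0.132, 0.04, 0
lx·mx by age: 0, 0.572, 0.664, 0.132, 0.04, 0
R0 = Σ lx·mx = 1.408 → 1.408

1.408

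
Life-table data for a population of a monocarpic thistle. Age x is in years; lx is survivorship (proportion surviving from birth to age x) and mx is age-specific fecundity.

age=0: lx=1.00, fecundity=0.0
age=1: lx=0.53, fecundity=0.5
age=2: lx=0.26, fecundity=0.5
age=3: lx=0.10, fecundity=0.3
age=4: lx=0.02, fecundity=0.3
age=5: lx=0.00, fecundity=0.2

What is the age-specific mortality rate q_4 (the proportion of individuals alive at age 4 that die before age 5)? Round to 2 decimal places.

q_4 = (l_4 − l_5) / l_4 = (0.02 − 0) / 0.02
     = 0.02 / 0.02 = 1 → 1.00

1.00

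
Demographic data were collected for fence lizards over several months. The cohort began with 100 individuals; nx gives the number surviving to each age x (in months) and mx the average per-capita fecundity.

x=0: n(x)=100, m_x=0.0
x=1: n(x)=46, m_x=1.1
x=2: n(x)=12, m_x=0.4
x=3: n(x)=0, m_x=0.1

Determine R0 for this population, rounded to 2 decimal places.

lx = nx/n0 = nx/100: 1, 0.46, 0.12, 0
lx·mx by age: 0, 0.506, 0.048, 0
R0 = Σ lx·mx = 0.554 → 0.55

0.55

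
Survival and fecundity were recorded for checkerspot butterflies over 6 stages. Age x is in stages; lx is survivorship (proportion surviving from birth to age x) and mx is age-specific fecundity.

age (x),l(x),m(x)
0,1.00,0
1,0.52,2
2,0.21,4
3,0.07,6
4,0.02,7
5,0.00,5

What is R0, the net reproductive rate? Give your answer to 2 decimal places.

lx·mx by age: 0, 1.04, 0.84, 0.42, 0.14, 0
R0 = Σ lx·mx = 2.44 → 2.44

2.44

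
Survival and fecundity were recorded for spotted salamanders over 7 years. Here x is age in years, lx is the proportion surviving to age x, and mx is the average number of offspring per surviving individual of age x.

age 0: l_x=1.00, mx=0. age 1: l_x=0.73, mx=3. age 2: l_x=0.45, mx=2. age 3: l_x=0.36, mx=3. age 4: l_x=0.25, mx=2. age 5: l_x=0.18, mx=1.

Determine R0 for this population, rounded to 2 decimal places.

4.85

lx·mx by age: 0, 2.19, 0.9, 1.08, 0.5, 0.18
R0 = Σ lx·mx = 4.85 → 4.85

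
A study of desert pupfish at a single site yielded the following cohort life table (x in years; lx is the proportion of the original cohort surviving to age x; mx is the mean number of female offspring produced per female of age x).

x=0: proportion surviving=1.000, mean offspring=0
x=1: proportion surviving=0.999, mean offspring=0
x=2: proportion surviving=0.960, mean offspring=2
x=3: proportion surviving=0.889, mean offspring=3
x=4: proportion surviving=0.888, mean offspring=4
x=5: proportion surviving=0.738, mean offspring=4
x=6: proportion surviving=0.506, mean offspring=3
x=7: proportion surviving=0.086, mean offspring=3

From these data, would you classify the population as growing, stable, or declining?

R0 = Σ lx·mx = 0 + 0 + 1.92 + 2.667 + 3.552 + 2.952 + 1.518 + 0.258 = 12.867
R0 > 1, so the population is growing.

growing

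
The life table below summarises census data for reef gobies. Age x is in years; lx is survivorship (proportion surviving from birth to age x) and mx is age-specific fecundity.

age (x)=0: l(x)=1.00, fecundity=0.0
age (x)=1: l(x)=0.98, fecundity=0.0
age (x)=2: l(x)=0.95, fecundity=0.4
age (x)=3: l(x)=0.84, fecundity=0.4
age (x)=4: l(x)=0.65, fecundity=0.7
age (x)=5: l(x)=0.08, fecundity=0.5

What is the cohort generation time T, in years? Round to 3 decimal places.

lx·mx: 0, 0, 0.38, 0.336, 0.455, 0.04 → R0 = 1.211
x·lx·mx: 0, 0, 0.76, 1.008, 1.82, 0.2 → Σ = 3.788
T = 3.788 / 1.211 = 3.127993… → 3.128

3.128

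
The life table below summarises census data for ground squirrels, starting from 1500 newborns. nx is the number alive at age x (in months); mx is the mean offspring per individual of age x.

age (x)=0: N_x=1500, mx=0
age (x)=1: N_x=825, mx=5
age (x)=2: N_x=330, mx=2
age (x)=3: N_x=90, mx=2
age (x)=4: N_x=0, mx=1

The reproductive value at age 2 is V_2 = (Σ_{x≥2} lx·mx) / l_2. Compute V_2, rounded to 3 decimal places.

lx = nx/n0 = nx/1500: 1, 0.55, 0.22, 0.06, 0
lx·mx for x ≥ 2: 0.44, 0.12, 0 → sum = 0.56
V_2 = 0.56 / l_2 = 0.56 / 0.22 = 2.545455… → 2.545

2.545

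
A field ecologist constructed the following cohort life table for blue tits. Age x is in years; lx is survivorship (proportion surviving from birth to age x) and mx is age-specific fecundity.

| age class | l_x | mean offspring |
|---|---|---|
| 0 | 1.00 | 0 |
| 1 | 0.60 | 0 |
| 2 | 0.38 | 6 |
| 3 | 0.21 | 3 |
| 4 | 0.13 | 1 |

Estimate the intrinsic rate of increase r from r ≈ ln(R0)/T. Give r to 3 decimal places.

0.485

R0 = Σ lx·mx = 0 + 0 + 2.28 + 0.63 + 0.13 = 3.04
Σ x·lx·mx = 6.97; T = 6.97/3.04 = 2.29276…
r ≈ ln(R0)/T = ln(3.04)/2.29276… = 0.48494… → 0.485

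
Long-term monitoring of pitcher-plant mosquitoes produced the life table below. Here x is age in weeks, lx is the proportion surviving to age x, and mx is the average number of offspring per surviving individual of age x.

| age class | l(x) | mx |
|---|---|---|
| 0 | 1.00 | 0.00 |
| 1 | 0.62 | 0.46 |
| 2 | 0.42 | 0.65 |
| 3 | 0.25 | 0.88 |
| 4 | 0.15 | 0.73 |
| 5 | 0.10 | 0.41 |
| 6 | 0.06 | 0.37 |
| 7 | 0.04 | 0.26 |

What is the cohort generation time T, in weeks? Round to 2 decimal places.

lx·mx: 0, 0.2852, 0.273, 0.22, 0.1095, 0.041, 0.0222, 0.0104 → R0 = 0.9613
x·lx·mx: 0, 0.2852, 0.546, 0.66, 0.438, 0.205, 0.1332, 0.0728 → Σ = 2.3402
T = 2.3402 / 0.9613 = 2.434412… → 2.43

2.43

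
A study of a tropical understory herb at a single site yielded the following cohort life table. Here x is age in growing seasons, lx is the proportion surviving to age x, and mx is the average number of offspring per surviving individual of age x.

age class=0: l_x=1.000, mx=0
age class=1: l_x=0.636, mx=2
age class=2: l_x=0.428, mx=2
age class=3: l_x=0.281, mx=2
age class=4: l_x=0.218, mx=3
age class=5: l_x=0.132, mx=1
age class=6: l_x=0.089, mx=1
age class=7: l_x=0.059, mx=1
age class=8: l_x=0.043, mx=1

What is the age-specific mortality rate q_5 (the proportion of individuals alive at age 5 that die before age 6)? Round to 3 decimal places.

0.326

q_5 = (l_5 − l_6) / l_5 = (0.132 − 0.089) / 0.132
     = 0.043 / 0.132 = 0.325758… → 0.326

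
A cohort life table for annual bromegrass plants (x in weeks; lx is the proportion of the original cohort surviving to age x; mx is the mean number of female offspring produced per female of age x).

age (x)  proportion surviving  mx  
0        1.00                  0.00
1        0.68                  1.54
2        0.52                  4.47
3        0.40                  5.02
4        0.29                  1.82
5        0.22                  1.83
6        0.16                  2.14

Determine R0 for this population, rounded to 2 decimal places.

6.65

lx·mx by age: 0, 1.0472, 2.3244, 2.008, 0.5278, 0.4026, 0.3424
R0 = Σ lx·mx = 6.6524 → 6.65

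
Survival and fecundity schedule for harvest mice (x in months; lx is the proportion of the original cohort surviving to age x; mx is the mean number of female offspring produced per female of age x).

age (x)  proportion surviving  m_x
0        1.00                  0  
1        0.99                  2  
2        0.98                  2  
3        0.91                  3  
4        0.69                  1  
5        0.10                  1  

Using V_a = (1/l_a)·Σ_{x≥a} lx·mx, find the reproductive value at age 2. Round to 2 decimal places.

5.59

lx·mx for x ≥ 2: 1.96, 2.73, 0.69, 0.1 → sum = 5.48
V_2 = 5.48 / l_2 = 5.48 / 0.98 = 5.591837… → 5.59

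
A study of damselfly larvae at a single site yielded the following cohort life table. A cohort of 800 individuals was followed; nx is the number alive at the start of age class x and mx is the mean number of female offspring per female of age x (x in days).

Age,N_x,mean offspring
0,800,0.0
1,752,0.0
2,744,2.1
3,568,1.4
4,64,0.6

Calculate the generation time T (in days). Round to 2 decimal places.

2.36

lx = nx/n0 = nx/800: 1, 0.94, 0.93, 0.71, 0.08
lx·mx: 0, 0, 1.953, 0.994, 0.048 → R0 = 2.995
x·lx·mx: 0, 0, 3.906, 2.982, 0.192 → Σ = 7.08
T = 7.08 / 2.995 = 2.36394… → 2.36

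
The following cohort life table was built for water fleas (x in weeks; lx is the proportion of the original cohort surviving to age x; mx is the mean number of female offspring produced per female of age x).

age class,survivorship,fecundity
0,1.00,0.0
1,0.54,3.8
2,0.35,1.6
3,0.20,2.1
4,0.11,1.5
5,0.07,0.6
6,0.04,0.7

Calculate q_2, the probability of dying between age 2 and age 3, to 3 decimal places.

q_2 = (l_2 − l_3) / l_2 = (0.35 − 0.2) / 0.35
     = 0.15 / 0.35 = 0.428571… → 0.429

0.429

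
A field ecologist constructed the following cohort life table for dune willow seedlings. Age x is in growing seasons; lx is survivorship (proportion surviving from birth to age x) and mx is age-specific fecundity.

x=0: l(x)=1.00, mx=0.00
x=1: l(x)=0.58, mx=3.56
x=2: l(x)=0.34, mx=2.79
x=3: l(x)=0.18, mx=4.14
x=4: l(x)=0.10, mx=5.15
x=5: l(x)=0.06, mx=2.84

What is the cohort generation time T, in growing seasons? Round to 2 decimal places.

2.05

lx·mx: 0, 2.0648, 0.9486, 0.7452, 0.515, 0.1704 → R0 = 4.444
x·lx·mx: 0, 2.0648, 1.8972, 2.2356, 2.06, 0.852 → Σ = 9.1096
T = 9.1096 / 4.444 = 2.049865… → 2.05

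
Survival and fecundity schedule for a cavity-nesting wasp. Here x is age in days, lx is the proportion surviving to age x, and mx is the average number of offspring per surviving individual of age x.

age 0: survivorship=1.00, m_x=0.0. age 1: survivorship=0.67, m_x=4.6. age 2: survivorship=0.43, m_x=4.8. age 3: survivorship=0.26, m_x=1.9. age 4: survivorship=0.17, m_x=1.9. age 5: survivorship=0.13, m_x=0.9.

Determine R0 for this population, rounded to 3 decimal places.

lx·mx by age: 0, 3.082, 2.064, 0.494, 0.323, 0.117
R0 = Σ lx·mx = 6.08 → 6.080

6.080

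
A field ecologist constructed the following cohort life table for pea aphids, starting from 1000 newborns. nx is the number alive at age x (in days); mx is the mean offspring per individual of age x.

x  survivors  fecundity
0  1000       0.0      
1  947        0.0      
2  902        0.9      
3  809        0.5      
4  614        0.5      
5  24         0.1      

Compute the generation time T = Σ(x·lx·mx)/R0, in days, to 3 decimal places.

2.672

lx = nx/n0 = nx/1000: 1, 0.947, 0.902, 0.809, 0.614, 0.024
lx·mx: 0, 0, 0.8118, 0.4045, 0.307, 0.0024 → R0 = 1.5257
x·lx·mx: 0, 0, 1.6236, 1.2135, 1.228, 0.012 → Σ = 4.0771
T = 4.0771 / 1.5257 = 2.672282… → 2.672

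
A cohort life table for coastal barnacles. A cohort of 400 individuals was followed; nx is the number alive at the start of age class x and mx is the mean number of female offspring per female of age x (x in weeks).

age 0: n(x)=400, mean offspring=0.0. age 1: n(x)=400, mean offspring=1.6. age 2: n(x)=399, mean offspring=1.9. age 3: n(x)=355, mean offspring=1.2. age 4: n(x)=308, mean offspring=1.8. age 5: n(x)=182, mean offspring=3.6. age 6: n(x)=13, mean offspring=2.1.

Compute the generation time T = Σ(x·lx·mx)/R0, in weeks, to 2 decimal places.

lx = nx/n0 = nx/400: 1, 1, 0.9975, 0.8875, 0.77, 0.455, 0.0325
lx·mx: 0, 1.6, 1.89525, 1.065, 1.386, 1.638, 0.06825 → R0 = 7.6525
x·lx·mx: 0, 1.6, 3.7905, 3.195, 5.544, 8.19, 0.4095 → Σ = 22.729
T = 22.729 / 7.6525 = 2.97014… → 2.97

2.97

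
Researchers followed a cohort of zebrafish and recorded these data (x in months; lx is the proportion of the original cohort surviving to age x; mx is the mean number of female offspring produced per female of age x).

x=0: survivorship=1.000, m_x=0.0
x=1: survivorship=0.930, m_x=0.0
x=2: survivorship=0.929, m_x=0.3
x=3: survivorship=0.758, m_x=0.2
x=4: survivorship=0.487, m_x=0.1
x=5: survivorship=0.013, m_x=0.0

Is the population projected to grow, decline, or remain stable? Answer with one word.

R0 = Σ lx·mx = 0 + 0 + 0.2787 + 0.1516 + 0.0487 + 0 = 0.479
R0 < 1, so the population is declining.

declining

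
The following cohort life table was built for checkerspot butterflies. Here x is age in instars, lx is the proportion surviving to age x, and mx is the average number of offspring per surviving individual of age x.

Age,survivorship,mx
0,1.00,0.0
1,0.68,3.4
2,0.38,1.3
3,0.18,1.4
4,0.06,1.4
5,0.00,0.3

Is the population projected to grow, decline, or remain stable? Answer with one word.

R0 = Σ lx·mx = 0 + 2.312 + 0.494 + 0.252 + 0.084 + 0 = 3.142
R0 > 1, so the population is growing.

growing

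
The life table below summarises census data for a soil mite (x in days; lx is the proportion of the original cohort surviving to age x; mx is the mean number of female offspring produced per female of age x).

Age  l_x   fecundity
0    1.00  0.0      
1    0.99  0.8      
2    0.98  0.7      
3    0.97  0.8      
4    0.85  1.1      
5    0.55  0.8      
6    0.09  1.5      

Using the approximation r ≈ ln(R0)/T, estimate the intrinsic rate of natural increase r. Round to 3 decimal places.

R0 = Σ lx·mx = 0 + 0.792 + 0.686 + 0.776 + 0.935 + 0.44 + 0.135 = 3.764
Σ x·lx·mx = 11.242; T = 11.242/3.764 = 2.98672…
r ≈ ln(R0)/T = ln(3.764)/2.98672… = 0.44379… → 0.444

0.444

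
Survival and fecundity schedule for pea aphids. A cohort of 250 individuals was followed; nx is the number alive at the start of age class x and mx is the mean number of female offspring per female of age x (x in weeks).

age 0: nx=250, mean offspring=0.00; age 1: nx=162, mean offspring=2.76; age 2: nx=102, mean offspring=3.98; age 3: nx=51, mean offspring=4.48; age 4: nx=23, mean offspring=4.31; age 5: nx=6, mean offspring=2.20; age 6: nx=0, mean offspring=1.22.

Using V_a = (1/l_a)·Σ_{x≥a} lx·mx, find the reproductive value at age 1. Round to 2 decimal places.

lx = nx/n0 = nx/250: 1, 0.648, 0.408, 0.204, 0.092, 0.024, 0
lx·mx for x ≥ 1: 1.78848, 1.62384, 0.91392, 0.39652, 0.0528, 0 → sum = 4.77556
V_1 = 4.77556 / l_1 = 4.77556 / 0.648 = 7.369691… → 7.37

7.37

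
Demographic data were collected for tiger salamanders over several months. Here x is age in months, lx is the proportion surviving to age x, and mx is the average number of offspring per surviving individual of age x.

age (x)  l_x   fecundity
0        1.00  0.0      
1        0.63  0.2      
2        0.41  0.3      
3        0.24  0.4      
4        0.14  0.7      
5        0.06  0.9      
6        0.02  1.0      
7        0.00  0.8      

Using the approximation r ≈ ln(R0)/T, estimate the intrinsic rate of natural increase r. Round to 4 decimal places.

-0.2365

R0 = Σ lx·mx = 0 + 0.126 + 0.123 + 0.096 + 0.098 + 0.054 + 0.02 + 0 = 0.517
Σ x·lx·mx = 1.442; T = 1.442/0.517 = 2.78917…
r ≈ ln(R0)/T = ln(0.517)/2.78917… = -0.236527… → -0.2365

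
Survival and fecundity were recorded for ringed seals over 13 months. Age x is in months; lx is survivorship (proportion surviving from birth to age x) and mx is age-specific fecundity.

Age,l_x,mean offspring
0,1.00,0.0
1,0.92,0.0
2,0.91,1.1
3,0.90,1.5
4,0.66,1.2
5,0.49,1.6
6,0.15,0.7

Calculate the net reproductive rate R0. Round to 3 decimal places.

4.032

lx·mx by age: 0, 0, 1.001, 1.35, 0.792, 0.784, 0.105
R0 = Σ lx·mx = 4.032 → 4.032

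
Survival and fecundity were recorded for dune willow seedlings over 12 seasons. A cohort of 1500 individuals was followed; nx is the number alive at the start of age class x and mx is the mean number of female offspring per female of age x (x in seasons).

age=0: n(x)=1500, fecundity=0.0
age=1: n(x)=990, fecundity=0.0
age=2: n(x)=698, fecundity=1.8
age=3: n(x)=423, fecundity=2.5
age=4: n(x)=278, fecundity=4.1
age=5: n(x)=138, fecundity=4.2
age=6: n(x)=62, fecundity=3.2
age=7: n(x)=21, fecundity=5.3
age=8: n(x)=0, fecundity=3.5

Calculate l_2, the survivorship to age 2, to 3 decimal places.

0.465

l_2 = n_2/n_0 = 698/1500 = 0.465333… → 0.465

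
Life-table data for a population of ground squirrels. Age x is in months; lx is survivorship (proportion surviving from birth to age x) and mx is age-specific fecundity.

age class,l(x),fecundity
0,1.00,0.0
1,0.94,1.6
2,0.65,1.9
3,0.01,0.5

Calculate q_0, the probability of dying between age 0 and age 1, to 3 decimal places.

0.060

q_0 = (l_0 − l_1) / l_0 = (1 − 0.94) / 1
     = 0.06 / 1 = 0.06 → 0.060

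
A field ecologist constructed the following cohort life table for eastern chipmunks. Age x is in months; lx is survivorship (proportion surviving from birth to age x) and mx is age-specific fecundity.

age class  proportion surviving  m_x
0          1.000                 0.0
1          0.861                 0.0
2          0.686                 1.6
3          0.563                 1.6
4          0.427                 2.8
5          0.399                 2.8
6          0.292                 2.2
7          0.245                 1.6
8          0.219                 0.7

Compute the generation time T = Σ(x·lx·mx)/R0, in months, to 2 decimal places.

4.20

lx·mx: 0, 0, 1.0976, 0.9008, 1.1956, 1.1172, 0.6424, 0.392, 0.1533 → R0 = 5.4989
x·lx·mx: 0, 0, 2.1952, 2.7024, 4.7824, 5.586, 3.8544, 2.744, 1.2264 → Σ = 23.0908
T = 23.0908 / 5.4989 = 4.199167… → 4.20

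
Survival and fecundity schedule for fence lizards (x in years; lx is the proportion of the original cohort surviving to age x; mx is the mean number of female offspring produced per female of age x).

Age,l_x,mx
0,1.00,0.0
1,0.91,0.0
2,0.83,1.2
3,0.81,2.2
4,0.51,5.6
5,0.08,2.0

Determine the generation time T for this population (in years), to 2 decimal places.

lx·mx: 0, 0, 0.996, 1.782, 2.856, 0.16 → R0 = 5.794
x·lx·mx: 0, 0, 1.992, 5.346, 11.424, 0.8 → Σ = 19.562
T = 19.562 / 5.794 = 3.376251… → 3.38

3.38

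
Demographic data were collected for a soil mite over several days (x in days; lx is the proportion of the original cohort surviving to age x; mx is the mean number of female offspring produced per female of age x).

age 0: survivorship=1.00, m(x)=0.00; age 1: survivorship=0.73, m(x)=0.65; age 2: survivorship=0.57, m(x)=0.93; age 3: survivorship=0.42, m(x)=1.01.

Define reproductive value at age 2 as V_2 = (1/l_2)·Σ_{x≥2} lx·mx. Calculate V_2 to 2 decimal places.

1.67

lx·mx for x ≥ 2: 0.5301, 0.4242 → sum = 0.9543
V_2 = 0.9543 / l_2 = 0.9543 / 0.57 = 1.674211… → 1.67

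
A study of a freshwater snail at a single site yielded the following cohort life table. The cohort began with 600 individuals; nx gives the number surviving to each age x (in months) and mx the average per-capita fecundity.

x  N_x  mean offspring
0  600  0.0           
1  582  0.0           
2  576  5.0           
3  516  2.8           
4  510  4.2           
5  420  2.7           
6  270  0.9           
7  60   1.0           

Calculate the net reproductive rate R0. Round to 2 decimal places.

lx = nx/n0 = nx/600: 1, 0.97, 0.96, 0.86, 0.85, 0.7, 0.45, 0.1
lx·mx by age: 0, 0, 4.8, 2.408, 3.57, 1.89, 0.405, 0.1
R0 = Σ lx·mx = 13.173 → 13.17

13.17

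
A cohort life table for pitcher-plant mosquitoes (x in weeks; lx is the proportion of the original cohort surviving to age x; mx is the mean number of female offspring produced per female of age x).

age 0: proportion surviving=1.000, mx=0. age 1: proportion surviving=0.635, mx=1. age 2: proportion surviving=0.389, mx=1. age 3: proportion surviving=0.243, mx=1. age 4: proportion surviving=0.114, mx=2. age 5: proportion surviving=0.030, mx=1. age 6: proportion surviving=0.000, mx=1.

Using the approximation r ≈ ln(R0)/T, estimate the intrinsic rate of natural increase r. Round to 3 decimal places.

0.201

R0 = Σ lx·mx = 0 + 0.635 + 0.389 + 0.243 + 0.228 + 0.03 + 0 = 1.525
Σ x·lx·mx = 3.204; T = 3.204/1.525 = 2.10098…
r ≈ ln(R0)/T = ln(1.525)/2.10098… = 0.20086… → 0.201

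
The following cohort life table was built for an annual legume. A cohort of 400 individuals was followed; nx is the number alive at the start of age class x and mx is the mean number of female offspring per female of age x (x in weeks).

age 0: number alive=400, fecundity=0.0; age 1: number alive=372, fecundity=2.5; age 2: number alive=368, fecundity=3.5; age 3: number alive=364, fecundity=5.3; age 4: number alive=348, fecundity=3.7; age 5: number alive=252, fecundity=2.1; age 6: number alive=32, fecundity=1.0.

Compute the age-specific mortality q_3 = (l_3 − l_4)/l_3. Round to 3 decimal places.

lx = nx/n0 = nx/400: 1, 0.93, 0.92, 0.91, 0.87, 0.63, 0.08
q_3 = (l_3 − l_4) / l_3 = (0.91 − 0.87) / 0.91
     = 0.04 / 0.91 = 0.043956… → 0.044

0.044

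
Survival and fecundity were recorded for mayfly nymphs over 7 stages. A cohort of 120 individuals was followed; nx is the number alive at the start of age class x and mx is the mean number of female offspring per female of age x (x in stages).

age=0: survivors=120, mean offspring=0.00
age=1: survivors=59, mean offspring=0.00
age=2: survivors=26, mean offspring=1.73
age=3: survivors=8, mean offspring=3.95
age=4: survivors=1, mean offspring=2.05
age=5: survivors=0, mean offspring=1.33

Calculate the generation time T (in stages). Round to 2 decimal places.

lx = nx/n0 = nx/120: 1, 0.49167…, 0.21667…, 0.06667…, 0.00833…, 0
lx·mx: 0, 0, 0.374833…, 0.263333…, 0.017083…, 0 → R0 = 0.65525…
x·lx·mx: 0, 0, 0.749667…, 0.79…, 0.068333…, 0 → Σ = 1.608…
T = 1.608… / 0.65525… = 2.454025… → 2.45

2.45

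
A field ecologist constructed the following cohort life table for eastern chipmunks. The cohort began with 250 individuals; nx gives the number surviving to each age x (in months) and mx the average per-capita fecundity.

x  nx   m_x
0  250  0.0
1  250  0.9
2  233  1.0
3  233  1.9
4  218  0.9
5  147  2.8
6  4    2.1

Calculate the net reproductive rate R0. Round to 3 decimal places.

6.068

lx = nx/n0 = nx/250: 1, 1, 0.932, 0.932, 0.872, 0.588, 0.016
lx·mx by age: 0, 0.9, 0.932, 1.7708, 0.7848, 1.6464, 0.0336
R0 = Σ lx·mx = 6.0676 → 6.068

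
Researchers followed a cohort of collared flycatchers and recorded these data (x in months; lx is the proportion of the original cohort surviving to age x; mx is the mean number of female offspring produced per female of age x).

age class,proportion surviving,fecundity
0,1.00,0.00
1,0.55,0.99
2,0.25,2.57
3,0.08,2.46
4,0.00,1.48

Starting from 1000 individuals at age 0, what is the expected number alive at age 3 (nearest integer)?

Expected survivors = N0 · l_3 = 1000 × 0.08 = 80 → 80

80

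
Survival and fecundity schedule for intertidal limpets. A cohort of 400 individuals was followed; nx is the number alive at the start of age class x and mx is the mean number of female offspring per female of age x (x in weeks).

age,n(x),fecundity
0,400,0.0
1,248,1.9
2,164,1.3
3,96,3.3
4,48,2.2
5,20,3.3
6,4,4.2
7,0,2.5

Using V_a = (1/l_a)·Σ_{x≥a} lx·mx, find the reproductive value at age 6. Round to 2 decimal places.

lx = nx/n0 = nx/400: 1, 0.62, 0.41, 0.24, 0.12, 0.05, 0.01, 0
lx·mx for x ≥ 6: 0.042, 0 → sum = 0.042
V_6 = 0.042 / l_6 = 0.042 / 0.01 = 4.2 → 4.20

4.20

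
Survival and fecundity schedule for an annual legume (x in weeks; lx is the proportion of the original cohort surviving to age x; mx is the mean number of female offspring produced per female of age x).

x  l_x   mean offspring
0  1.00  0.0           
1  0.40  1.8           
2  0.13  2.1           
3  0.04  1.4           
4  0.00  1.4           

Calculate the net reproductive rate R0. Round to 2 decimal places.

lx·mx by age: 0, 0.72, 0.273, 0.056, 0
R0 = Σ lx·mx = 1.049 → 1.05

1.05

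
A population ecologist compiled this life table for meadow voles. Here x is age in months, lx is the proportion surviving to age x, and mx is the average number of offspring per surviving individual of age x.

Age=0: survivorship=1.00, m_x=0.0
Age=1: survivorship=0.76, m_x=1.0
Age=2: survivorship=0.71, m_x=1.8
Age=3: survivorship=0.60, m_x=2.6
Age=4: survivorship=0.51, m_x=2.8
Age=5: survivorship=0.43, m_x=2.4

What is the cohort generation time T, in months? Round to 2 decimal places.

lx·mx: 0, 0.76, 1.278, 1.56, 1.428, 1.032 → R0 = 6.058
x·lx·mx: 0, 0.76, 2.556, 4.68, 5.712, 5.16 → Σ = 18.868
T = 18.868 / 6.058 = 3.114559… → 3.11

3.11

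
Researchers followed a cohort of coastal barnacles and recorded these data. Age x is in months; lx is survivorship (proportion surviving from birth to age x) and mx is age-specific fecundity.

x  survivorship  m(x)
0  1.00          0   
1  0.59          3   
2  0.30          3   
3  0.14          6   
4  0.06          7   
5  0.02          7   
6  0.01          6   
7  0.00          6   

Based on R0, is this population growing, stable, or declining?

growing

R0 = Σ lx·mx = 0 + 1.77 + 0.9 + 0.84 + 0.42 + 0.14 + 0.06 + 0 = 4.13
R0 > 1, so the population is growing.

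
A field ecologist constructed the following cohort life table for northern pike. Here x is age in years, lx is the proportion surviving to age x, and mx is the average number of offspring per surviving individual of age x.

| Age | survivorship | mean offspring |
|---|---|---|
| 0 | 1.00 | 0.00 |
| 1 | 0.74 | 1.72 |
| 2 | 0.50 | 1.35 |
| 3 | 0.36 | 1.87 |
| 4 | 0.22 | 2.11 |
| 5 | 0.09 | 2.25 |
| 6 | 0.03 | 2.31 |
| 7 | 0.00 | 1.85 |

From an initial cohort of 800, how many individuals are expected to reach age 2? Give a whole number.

400

Expected survivors = N0 · l_2 = 800 × 0.50 = 400 → 400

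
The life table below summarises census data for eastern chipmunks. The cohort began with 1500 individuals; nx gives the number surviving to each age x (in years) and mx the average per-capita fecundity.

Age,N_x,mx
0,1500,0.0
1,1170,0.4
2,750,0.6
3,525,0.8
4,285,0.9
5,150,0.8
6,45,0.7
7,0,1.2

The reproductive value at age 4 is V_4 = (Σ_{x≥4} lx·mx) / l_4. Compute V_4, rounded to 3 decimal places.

lx = nx/n0 = nx/1500: 1, 0.78, 0.5, 0.35, 0.19, 0.1, 0.03, 0
lx·mx for x ≥ 4: 0.171, 0.08, 0.021, 0 → sum = 0.272
V_4 = 0.272 / l_4 = 0.272 / 0.19 = 1.431579… → 1.432

1.432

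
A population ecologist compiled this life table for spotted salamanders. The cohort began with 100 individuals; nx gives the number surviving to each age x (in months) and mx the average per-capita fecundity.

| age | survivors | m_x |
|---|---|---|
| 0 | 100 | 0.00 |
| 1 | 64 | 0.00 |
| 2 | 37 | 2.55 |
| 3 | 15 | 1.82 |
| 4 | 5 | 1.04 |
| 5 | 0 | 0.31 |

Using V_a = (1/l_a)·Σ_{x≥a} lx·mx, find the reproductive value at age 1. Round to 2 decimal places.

lx = nx/n0 = nx/100: 1, 0.64, 0.37, 0.15, 0.05, 0
lx·mx for x ≥ 1: 0, 0.9435, 0.273, 0.052, 0 → sum = 1.2685
V_1 = 1.2685 / l_1 = 1.2685 / 0.64 = 1.982031… → 1.98

1.98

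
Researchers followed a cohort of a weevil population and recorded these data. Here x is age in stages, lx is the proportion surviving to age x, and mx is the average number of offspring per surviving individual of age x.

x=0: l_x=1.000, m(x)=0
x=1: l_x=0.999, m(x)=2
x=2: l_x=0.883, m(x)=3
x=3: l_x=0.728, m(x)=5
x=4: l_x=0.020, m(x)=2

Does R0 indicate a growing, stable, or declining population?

R0 = Σ lx·mx = 0 + 1.998 + 2.649 + 3.64 + 0.04 = 8.327
R0 > 1, so the population is growing.

growing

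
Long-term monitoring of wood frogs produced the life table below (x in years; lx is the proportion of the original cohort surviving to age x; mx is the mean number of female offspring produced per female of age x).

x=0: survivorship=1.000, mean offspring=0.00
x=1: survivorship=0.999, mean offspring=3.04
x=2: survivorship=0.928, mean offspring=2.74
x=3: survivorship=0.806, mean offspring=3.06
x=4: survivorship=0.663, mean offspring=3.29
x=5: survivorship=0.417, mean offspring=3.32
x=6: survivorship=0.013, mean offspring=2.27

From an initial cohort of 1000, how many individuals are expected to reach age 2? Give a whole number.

928

Expected survivors = N0 · l_2 = 1000 × 0.928 = 928 → 928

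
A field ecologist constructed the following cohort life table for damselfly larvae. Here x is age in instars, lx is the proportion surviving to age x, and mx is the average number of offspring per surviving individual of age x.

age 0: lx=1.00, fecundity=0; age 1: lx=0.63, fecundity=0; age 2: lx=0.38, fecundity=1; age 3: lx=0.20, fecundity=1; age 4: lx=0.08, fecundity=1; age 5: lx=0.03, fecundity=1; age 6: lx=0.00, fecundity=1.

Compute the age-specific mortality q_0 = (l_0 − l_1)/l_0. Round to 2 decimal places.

q_0 = (l_0 − l_1) / l_0 = (1 − 0.63) / 1
     = 0.37 / 1 = 0.37 → 0.37

0.37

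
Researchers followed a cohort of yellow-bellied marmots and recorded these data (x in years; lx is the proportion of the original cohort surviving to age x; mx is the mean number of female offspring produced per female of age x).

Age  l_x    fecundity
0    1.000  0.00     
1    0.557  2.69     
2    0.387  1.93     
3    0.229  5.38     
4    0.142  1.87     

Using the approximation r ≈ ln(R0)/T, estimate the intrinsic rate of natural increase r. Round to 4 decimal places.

0.6374

R0 = Σ lx·mx = 0 + 1.49833 + 0.74691 + 1.23202 + 0.26554 = 3.7428
Σ x·lx·mx = 7.75037; T = 7.75037/3.7428 = 2.07074…
r ≈ ln(R0)/T = ln(3.7428)/2.07074… = 0.637373… → 0.6374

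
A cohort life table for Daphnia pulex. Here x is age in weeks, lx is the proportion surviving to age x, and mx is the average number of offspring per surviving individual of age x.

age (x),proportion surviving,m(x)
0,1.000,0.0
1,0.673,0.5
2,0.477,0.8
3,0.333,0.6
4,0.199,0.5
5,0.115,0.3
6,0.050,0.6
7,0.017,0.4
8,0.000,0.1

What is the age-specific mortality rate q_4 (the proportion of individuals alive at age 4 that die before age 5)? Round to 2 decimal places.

0.42

q_4 = (l_4 − l_5) / l_4 = (0.199 − 0.115) / 0.199
     = 0.084 / 0.199 = 0.422111… → 0.42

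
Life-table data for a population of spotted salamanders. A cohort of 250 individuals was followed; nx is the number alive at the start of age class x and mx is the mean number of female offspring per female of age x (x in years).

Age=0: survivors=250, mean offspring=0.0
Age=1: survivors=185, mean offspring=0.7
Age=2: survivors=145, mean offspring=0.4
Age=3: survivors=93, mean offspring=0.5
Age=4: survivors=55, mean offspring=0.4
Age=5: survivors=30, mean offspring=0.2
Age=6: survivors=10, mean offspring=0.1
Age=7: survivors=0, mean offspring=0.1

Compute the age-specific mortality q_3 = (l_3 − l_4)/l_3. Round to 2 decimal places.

0.41

lx = nx/n0 = nx/250: 1, 0.74, 0.58, 0.372, 0.22, 0.12, 0.04, 0
q_3 = (l_3 − l_4) / l_3 = (0.372 − 0.22) / 0.372
     = 0.152 / 0.372 = 0.408602… → 0.41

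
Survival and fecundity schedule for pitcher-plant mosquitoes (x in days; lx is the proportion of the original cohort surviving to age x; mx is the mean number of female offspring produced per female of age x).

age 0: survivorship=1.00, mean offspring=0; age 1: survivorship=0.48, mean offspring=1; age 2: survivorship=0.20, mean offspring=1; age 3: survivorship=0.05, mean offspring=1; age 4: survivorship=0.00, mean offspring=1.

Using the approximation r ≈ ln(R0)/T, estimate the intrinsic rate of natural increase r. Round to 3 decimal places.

R0 = Σ lx·mx = 0 + 0.48 + 0.2 + 0.05 + 0 = 0.73
Σ x·lx·mx = 1.03; T = 1.03/0.73 = 1.41096…
r ≈ ln(R0)/T = ln(0.73)/1.41096… = -0.22305… → -0.223

-0.223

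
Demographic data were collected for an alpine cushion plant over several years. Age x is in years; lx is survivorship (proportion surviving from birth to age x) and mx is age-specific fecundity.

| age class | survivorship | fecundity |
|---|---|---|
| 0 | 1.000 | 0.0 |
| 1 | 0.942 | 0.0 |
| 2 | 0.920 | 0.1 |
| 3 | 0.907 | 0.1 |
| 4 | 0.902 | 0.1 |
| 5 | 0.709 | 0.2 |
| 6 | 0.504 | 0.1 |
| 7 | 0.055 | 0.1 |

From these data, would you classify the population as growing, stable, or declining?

R0 = Σ lx·mx = 0 + 0 + 0.092 + 0.0907 + 0.0902 + 0.1418 + 0.0504 + 0.0055 = 0.4706
R0 < 1, so the population is declining.

declining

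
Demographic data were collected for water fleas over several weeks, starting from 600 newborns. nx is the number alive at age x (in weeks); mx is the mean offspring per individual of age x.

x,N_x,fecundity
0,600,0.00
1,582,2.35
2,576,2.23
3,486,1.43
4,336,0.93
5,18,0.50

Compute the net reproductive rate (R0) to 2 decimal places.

6.11

lx = nx/n0 = nx/600: 1, 0.97, 0.96, 0.81, 0.56, 0.03
lx·mx by age: 0, 2.2795, 2.1408, 1.1583, 0.5208, 0.015
R0 = Σ lx·mx = 6.1144 → 6.11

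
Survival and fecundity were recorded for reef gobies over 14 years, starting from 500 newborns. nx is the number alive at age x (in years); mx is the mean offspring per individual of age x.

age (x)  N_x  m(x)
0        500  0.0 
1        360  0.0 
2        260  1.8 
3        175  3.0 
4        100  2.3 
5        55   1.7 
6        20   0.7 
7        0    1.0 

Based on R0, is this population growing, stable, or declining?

lx = nx/n0 = nx/500: 1, 0.72, 0.52, 0.35, 0.2, 0.11, 0.04, 0
R0 = Σ lx·mx = 0 + 0 + 0.936 + 1.05 + 0.46 + 0.187 + 0.028 + 0 = 2.661
R0 > 1, so the population is growing.

growing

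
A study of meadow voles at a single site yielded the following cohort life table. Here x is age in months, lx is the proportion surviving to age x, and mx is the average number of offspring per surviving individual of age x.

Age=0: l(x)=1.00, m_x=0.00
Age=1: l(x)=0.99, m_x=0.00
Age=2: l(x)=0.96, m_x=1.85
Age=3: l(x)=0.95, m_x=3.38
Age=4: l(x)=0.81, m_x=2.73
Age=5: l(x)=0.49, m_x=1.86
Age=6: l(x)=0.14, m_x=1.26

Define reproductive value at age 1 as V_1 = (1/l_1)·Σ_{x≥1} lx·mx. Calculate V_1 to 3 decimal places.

8.370

lx·mx for x ≥ 1: 0, 1.776, 3.211, 2.2113, 0.9114, 0.1764 → sum = 8.2861
V_1 = 8.2861 / l_1 = 8.2861 / 0.99 = 8.369798… → 8.370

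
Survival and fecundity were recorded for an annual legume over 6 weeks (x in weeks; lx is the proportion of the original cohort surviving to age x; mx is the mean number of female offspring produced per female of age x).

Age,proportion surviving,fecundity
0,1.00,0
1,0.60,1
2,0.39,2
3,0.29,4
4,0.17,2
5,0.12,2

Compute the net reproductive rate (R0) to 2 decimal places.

3.12

lx·mx by age: 0, 0.6, 0.78, 1.16, 0.34, 0.24
R0 = Σ lx·mx = 3.12 → 3.12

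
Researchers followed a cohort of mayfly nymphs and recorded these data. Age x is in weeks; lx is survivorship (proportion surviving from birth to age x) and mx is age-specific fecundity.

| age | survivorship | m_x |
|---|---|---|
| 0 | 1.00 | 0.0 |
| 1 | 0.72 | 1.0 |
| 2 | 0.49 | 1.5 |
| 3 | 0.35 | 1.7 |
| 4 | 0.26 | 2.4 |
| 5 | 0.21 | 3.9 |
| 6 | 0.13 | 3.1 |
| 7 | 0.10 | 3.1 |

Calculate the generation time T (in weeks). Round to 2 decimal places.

3.60

lx·mx: 0, 0.72, 0.735, 0.595, 0.624, 0.819, 0.403, 0.31 → R0 = 4.206
x·lx·mx: 0, 0.72, 1.47, 1.785, 2.496, 4.095, 2.418, 2.17 → Σ = 15.154
T = 15.154 / 4.206 = 3.602948… → 3.60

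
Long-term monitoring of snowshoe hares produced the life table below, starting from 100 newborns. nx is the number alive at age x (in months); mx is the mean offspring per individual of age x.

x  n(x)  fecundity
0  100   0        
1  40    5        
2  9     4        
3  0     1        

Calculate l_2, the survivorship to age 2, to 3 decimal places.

0.090

l_2 = n_2/n_0 = 9/100 = 0.09 → 0.090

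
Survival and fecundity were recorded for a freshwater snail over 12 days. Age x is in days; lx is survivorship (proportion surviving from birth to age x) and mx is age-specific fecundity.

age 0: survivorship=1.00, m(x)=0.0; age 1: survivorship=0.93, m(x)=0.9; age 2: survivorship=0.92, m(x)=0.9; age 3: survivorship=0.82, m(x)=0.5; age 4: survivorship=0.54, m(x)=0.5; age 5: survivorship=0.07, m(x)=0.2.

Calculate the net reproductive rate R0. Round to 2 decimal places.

lx·mx by age: 0, 0.837, 0.828, 0.41, 0.27, 0.014
R0 = Σ lx·mx = 2.359 → 2.36

2.36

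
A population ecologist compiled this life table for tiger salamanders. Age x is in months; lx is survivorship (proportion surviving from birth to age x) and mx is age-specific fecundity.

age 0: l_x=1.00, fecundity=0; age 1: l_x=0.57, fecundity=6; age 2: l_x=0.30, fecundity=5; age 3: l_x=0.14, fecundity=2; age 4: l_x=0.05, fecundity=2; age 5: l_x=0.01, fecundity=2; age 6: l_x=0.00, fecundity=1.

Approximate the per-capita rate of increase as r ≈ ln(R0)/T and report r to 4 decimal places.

1.1459

R0 = Σ lx·mx = 0 + 3.42 + 1.5 + 0.28 + 0.1 + 0.02 + 0 = 5.32
Σ x·lx·mx = 7.76; T = 7.76/5.32 = 1.45865…
r ≈ ln(R0)/T = ln(5.32)/1.45865… = 1.145907… → 1.1459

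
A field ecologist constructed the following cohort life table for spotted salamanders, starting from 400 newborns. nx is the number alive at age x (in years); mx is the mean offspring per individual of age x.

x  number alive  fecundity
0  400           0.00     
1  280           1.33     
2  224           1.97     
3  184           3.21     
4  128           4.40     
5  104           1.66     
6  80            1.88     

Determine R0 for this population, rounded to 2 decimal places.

5.73

lx = nx/n0 = nx/400: 1, 0.7, 0.56, 0.46, 0.32, 0.26, 0.2
lx·mx by age: 0, 0.931, 1.1032, 1.4766, 1.408, 0.4316, 0.376
R0 = Σ lx·mx = 5.7264 → 5.73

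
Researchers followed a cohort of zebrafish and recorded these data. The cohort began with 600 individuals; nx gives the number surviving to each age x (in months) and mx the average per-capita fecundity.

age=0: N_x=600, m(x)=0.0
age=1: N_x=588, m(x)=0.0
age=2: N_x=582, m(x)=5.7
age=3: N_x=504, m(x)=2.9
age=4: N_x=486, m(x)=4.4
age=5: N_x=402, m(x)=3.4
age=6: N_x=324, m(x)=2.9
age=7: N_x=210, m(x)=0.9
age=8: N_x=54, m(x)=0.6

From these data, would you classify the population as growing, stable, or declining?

growing

lx = nx/n0 = nx/600: 1, 0.98, 0.97, 0.84, 0.81, 0.67, 0.54, 0.35, 0.09
R0 = Σ lx·mx = 0 + 0 + 5.529 + 2.436 + 3.564 + 2.278 + 1.566 + 0.315 + 0.054 = 15.742
R0 > 1, so the population is growing.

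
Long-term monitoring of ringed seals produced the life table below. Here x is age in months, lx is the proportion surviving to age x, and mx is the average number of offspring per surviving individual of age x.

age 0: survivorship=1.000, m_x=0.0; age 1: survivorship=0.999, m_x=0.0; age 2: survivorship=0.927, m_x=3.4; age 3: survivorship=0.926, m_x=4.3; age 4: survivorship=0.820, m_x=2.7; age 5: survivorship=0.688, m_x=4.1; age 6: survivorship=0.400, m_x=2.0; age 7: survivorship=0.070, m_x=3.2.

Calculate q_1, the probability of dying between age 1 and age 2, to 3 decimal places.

0.072

q_1 = (l_1 − l_2) / l_1 = (0.999 − 0.927) / 0.999
     = 0.072 / 0.999 = 0.072072… → 0.072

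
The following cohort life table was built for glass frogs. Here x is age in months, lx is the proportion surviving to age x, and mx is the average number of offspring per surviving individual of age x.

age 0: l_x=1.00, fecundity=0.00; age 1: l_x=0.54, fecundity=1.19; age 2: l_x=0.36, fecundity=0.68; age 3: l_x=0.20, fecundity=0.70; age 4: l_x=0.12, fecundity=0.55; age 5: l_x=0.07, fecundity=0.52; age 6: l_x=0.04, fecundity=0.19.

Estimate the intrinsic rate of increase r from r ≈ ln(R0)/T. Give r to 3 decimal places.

R0 = Σ lx·mx = 0 + 0.6426 + 0.2448 + 0.14 + 0.066 + 0.0364 + 0.0076 = 1.1374
Σ x·lx·mx = 2.0438; T = 2.0438/1.1374 = 1.79691…
r ≈ ln(R0)/T = ln(1.1374)/1.79691… = 0.07165… → 0.072

0.072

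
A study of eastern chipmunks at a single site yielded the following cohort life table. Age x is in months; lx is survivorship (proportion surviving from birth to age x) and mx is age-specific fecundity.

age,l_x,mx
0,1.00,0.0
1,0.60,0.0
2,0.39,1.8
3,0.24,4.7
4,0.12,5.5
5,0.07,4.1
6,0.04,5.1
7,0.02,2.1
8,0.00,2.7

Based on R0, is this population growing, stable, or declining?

R0 = Σ lx·mx = 0 + 0 + 0.702 + 1.128 + 0.66 + 0.287 + 0.204 + 0.042 + 0 = 3.023
R0 > 1, so the population is growing.

growing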